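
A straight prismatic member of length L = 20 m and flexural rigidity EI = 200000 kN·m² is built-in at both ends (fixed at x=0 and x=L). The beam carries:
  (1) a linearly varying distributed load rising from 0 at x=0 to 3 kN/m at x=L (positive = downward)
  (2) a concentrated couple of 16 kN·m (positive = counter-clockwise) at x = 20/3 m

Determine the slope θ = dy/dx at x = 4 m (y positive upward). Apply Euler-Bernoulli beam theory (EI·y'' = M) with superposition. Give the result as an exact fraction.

θ(4) = -19/46875 rad

Load 1 — triangular load w₀=3 kN/m (0→w₀ over full span):
  θ_1 = -w₀(2x(L-x)(L-2x)(x+2L)+x²(L-x)²)/(120LEI) = -3·(2·4·(20-4)·(20-2·4)·(4+2·20)+4²·(20-4)²)/(120·20·200000) = -7/15625 rad
Load 2 — applied couple M₀=16 kN·m at a=20/3 m (b=L-a=40/3):
  θ_2 = (R_Ax²/2 - M_Ax)/EI  [x≤a] with R_A=16/15, M_A=0 = ((16/15)·4²/2 - 0·4)/200000 = 2/46875 rad
Superposition: θ = Σ θ_i = -19/46875 rad ≈ -0.000405 rad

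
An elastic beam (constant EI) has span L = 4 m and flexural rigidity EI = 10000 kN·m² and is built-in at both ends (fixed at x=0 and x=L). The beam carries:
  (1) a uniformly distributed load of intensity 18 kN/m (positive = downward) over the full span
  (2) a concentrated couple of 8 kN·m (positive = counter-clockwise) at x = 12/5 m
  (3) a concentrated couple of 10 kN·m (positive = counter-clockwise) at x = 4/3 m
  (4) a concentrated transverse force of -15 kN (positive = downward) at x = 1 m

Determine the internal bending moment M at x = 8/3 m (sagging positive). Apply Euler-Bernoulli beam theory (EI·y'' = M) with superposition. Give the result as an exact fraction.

M(8/3) = 13307/3600 kN·m

Load 1 — uniform load w=18 kN/m over full span:
  M_1 = wLx/2 - wL²/12 - wx²/2 = 18·4·(8/3)/2 - 18·4²/12 - 18·(8/3)²/2 = 8 kN·m
Load 2 — applied couple M₀=8 kN·m at a=12/5 m (b=L-a=8/5):
  M_2 = R_Ax - M_A - M₀  [x>a] with R_A=72/25, M_A=64/25 = (72/25)·(8/3) - (64/25) - 8 = -72/25 kN·m
Load 3 — applied couple M₀=10 kN·m at a=4/3 m (b=L-a=8/3):
  M_3 = R_Ax - M_A - M₀  [x>a] with R_A=10/3, M_A=0 = (10/3)·(8/3) - 0 - 10 = -10/9 kN·m
Load 4 — point force P=-15 kN at a=1 m (b=L-a=3):
  M_4 = Pa²(a+3b)(L-x)/L³ - Pa²b/L²  [x>a] = (-15)·1²·(1+3·3)·(4-(8/3))/4³ - (-15)·1²·3/4² = -5/16 kN·m
Superposition: M = Σ M_i = 13307/3600 kN·m ≈ 3.696389 kN·m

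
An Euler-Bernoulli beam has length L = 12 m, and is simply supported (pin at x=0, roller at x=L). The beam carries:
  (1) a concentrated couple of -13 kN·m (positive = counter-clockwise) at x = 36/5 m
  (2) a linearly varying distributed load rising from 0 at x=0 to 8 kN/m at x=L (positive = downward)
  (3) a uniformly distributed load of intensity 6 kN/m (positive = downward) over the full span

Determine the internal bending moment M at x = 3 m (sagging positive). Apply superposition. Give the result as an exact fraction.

Load 1 — applied couple M₀=-13 kN·m at a=36/5 m (b=L-a=24/5):
  M_1 = M₀x/L  [x≤a] = (-13)·3/12 = -13/4 kN·m
Load 2 — triangular load w₀=8 kN/m (0→w₀ over full span):
  M_2 = w₀Lx/6 - w₀x³/(6L) = 8·12·3/6 - 8·3³/(6·12) = 45 kN·m
Load 3 — uniform load w=6 kN/m over full span:
  M_3 = wx(L-x)/2 = 6·3·(12-3)/2 = 81 kN·m
Superposition: M = Σ M_i = 491/4 kN·m ≈ 122.750000 kN·m

M(3) = 491/4 kN·m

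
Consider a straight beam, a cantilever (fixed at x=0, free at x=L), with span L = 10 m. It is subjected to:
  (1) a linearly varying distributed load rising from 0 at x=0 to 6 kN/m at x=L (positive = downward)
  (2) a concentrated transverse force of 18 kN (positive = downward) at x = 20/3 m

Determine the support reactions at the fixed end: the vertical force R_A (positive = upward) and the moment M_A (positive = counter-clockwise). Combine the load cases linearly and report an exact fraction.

Load 1 — triangular load w₀=6 kN/m (0→w₀ over full span):
  R_A = w₀L/2 = 6·10/2 = 30 kN
  M_A = w₀L²/3 = 6·10²/3 = 200 kN·m
Load 2 — point force P=18 kN at a=20/3 m (b=L-a=10/3):
  R_A = P = 18 kN
  M_A = Pa = 18·(20/3) = 120 kN·m
Superposition: R_A = 48 kN, M_A = 320 kN·m

R_A = 48 kN, M_A = 320 kN·m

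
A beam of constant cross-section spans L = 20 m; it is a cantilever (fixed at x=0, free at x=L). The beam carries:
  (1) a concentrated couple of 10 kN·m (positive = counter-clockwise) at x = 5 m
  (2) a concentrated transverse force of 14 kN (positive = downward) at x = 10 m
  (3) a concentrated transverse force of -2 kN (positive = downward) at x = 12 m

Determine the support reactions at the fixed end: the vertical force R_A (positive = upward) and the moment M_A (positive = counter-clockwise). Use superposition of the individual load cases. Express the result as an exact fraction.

R_A = 12 kN, M_A = 106 kN·m

Load 1 — applied couple M₀=10 kN·m at a=5 m (b=L-a=15):
  R_A = 0 kN
  M_A = -M₀ = -10 kN·m
Load 2 — point force P=14 kN at a=10 m (b=L-a=10):
  R_A = P = 14 kN
  M_A = Pa = 14·10 = 140 kN·m
Load 3 — point force P=-2 kN at a=12 m (b=L-a=8):
  R_A = P = (-2) = -2 kN
  M_A = Pa = (-2)·12 = -24 kN·m
Superposition: R_A = 12 kN, M_A = 106 kN·m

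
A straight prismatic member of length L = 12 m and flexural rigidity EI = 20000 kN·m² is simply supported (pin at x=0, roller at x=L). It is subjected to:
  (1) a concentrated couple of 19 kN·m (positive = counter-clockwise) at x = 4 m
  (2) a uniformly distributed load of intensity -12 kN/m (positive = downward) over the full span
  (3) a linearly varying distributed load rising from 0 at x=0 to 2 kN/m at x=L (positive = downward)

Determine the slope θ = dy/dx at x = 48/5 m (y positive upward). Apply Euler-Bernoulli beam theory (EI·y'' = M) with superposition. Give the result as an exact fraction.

θ(48/5) = -606491/18750000 rad

Load 1 — applied couple M₀=19 kN·m at a=4 m (b=L-a=8):
  θ_1 = (M₀x²/(2L)-M₀(x-a)+C₁)/EI  [x>a] with C₁=M₀(3b²-L²)/(6L)=38/3 = (19·(48/5)²/(2·12)-19·((48/5)-4)+(38/3))/20000 = -779/750000 rad
Load 2 — uniform load w=-12 kN/m over full span:
  θ_2 = -w(L³-6Lx²+4x³)/(24EI) = -(-12)·(12³-6·12·(48/5)²+4·(48/5)³)/(24·20000) = -2673/78125 rad
Load 3 — triangular load w₀=2 kN/m (0→w₀ over full span):
  θ_3 = -w₀(7L⁴-30L²x²+15x⁴)/(360LEI) = -2·(7·12⁴-30·12²·(48/5)²+15·(48/5)⁴)/(360·12·20000) = 2271/781250 rad
Superposition: θ = Σ θ_i = -606491/18750000 rad ≈ -0.032346 rad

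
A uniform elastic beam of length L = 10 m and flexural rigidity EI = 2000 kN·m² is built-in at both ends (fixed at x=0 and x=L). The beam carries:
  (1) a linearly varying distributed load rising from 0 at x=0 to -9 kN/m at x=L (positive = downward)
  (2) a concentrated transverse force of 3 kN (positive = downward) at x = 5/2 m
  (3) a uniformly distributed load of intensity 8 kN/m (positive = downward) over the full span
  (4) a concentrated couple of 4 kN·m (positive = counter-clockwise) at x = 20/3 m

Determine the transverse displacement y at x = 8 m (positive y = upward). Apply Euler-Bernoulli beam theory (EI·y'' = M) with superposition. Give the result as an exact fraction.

Load 1 — triangular load w₀=-9 kN/m (0→w₀ over full span):
  y_1 = -w₀x²(L-x)²(x+2L)/(120LEI) = -(-9)·8²·(10-8)²·(8+2·10)/(120·10·2000) = 84/3125 m
Load 2 — point force P=3 kN at a=5/2 m (b=L-a=15/2):
  y_2 = -Pa²(L-x)²(3bL-(3b+a)(L-x))/(6L³EI)  [x>a] = -3·(5/2)²·(10-8)²·(3·(15/2)·10-(3·(15/2)+(5/2))·(10-8))/(6·10³·2000) = -7/6400 m
Load 3 — uniform load w=8 kN/m over full span:
  y_3 = -wx²(L-x)²/(24EI) = -8·8²·(10-8)²/(24·2000) = -16/375 m
Load 4 — applied couple M₀=4 kN·m at a=20/3 m (b=L-a=10/3):
  y_4 = (R_Ax³/6 - M_Ax²/2 - M₀(x-a)²/2)/EI  [x>a] with R_A=8/15, M_A=4/3 = ((8/15)·8³/6 - (4/3)·8²/2 - 4·(8-(20/3))²/2)/2000 = -2/5625 m
Superposition: y = Σ y_i = -124099/7200000 m ≈ -0.017236 m

y(8) = -124099/7200000 m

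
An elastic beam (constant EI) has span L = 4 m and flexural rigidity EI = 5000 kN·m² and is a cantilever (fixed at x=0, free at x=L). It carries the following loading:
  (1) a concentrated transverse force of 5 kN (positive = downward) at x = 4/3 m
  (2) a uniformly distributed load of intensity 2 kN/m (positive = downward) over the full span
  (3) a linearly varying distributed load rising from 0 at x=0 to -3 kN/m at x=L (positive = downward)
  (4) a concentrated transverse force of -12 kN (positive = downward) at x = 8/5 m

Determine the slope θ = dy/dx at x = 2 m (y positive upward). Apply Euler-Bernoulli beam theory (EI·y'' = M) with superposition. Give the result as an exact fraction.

Load 1 — point force P=5 kN at a=4/3 m (b=L-a=8/3):
  θ_1 = -Pa²/(2EI)  [x>a] = -5·(4/3)²/(2·5000) = -1/1125 rad
Load 2 — uniform load w=2 kN/m over full span:
  θ_2 = -wx(x²-3Lx+3L²)/(6EI) = -2·2·(2²-3·4·2+3·4²)/(6·5000) = -7/1875 rad
Load 3 — triangular load w₀=-3 kN/m (0→w₀ over full span):
  θ_3 = (w₀Lx²/4-w₀L²x/3-w₀x⁴/(24L))/EI = ((-3)·4·2²/4-(-3)·4²·2/3-(-3)·2⁴/(24·4))/5000 = 41/10000 rad
Load 4 — point force P=-12 kN at a=8/5 m (b=L-a=12/5):
  θ_4 = -Pa²/(2EI)  [x>a] = -(-12)·(8/5)²/(2·5000) = 48/15625 rad
Superposition: θ = Σ θ_i = 5737/2250000 rad ≈ 0.002550 rad

θ(2) = 5737/2250000 rad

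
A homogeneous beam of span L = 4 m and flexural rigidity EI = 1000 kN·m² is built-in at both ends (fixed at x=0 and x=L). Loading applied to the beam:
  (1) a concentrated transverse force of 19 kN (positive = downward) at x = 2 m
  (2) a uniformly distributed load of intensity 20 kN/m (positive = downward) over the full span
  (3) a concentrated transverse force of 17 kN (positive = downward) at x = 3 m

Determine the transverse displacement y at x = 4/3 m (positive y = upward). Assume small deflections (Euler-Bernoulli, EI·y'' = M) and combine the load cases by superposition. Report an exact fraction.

y(4/3) = -8267/486000 m

Load 1 — point force P=19 kN at a=2 m (b=L-a=2):
  y_1 = -Pb²x²(3aL-(3a+b)x)/(6L³EI)  [x≤a] = -19·2²·(4/3)²·(3·2·4-(3·2+2)·(4/3))/(6·4³·1000) = -19/4050 m
Load 2 — uniform load w=20 kN/m over full span:
  y_2 = -wx²(L-x)²/(24EI) = -20·(4/3)²·(4-(4/3))²/(24·1000) = -64/6075 m
Load 3 — point force P=17 kN at a=3 m (b=L-a=1):
  y_3 = -Pb²x²(3aL-(3a+b)x)/(6L³EI)  [x≤a] = -17·1²·(4/3)²·(3·3·4-(3·3+1)·(4/3))/(6·4³·1000) = -289/162000 m
Superposition: y = Σ y_i = -8267/486000 m ≈ -0.017010 m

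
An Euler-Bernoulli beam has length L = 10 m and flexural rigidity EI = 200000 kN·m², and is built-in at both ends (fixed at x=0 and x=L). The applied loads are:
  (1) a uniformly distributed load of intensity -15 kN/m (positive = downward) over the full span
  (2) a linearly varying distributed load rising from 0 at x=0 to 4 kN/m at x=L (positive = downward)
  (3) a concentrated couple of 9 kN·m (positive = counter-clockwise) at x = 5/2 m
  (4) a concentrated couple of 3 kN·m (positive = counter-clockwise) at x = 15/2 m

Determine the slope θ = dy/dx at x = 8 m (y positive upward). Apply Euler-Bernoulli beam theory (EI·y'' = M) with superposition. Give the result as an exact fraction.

Load 1 — uniform load w=-15 kN/m over full span:
  θ_1 = -wx(L-x)(L-2x)/(12EI) = -(-15)·8·(10-8)·(10-2·8)/(12·200000) = -3/5000 rad
Load 2 — triangular load w₀=4 kN/m (0→w₀ over full span):
  θ_2 = -w₀(2x(L-x)(L-2x)(x+2L)+x²(L-x)²)/(120LEI) = -4·(2·8·(10-8)·(10-2·8)·(8+2·10)+8²·(10-8)²)/(120·10·200000) = 4/46875 rad
Load 3 — applied couple M₀=9 kN·m at a=5/2 m (b=L-a=15/2):
  θ_3 = (R_Ax²/2 - M_Ax - M₀(x-a))/EI  [x>a] with R_A=81/80, M_A=-27/16 = ((81/80)·8²/2 - (-27/16)·8 - 9·(8-(5/2)))/200000 = -9/500000 rad
Load 4 — applied couple M₀=3 kN·m at a=15/2 m (b=L-a=5/2):
  θ_4 = (R_Ax²/2 - M_Ax - M₀(x-a))/EI  [x>a] with R_A=27/80, M_A=15/16 = ((27/80)·8²/2 - (15/16)·8 - 3·(8-(15/2)))/200000 = 9/1000000 rad
Superposition: θ = Σ θ_i = -1571/3000000 rad ≈ -0.000524 rad

θ(8) = -1571/3000000 rad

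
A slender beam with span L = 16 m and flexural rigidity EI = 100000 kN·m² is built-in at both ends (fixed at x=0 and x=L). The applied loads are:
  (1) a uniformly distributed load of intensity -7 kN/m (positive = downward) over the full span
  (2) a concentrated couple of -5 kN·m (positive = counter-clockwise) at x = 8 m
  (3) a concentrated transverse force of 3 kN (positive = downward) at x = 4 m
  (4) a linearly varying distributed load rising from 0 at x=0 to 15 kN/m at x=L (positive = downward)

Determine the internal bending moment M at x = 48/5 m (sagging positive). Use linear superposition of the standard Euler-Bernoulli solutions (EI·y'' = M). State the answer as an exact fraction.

Load 1 — uniform load w=-7 kN/m over full span:
  M_1 = wLx/2 - wL²/12 - wx²/2 = (-7)·16·(48/5)/2 - (-7)·16²/12 - (-7)·(48/5)²/2 = -4928/75 kN·m
Load 2 — applied couple M₀=-5 kN·m at a=8 m (b=L-a=8):
  M_2 = R_Ax - M_A - M₀  [x>a] with R_A=-15/32, M_A=-5/4 = (-15/32)·(48/5) - (-5/4) - (-5) = 7/4 kN·m
Load 3 — point force P=3 kN at a=4 m (b=L-a=12):
  M_3 = Pa²(a+3b)(L-x)/L³ - Pa²b/L²  [x>a] = 3·4²·(4+3·12)·(16-(48/5))/16³ - 3·4²·12/16² = 3/4 kN·m
Load 4 — triangular load w₀=15 kN/m (0→w₀ over full span):
  M_4 = 3w₀Lx/20 - w₀L²/30 - w₀x³/(6L) = 3·15·16·(48/5)/20 - 15·16²/30 - 15·(48/5)³/(6·16) = 1984/25 kN·m
Superposition: M = Σ M_i = 2423/150 kN·m ≈ 16.153333 kN·m

M(48/5) = 2423/150 kN·m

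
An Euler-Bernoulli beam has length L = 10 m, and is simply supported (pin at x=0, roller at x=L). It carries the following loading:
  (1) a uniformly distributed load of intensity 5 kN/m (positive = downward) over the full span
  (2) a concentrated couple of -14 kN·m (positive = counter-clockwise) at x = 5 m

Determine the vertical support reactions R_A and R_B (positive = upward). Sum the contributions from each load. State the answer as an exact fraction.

Load 1 — uniform load w=5 kN/m over full span:
  R_A = wL/2 = 5·10/2 = 25 kN
  R_B = wL/2 = 5·10/2 = 25 kN
Load 2 — applied couple M₀=-14 kN·m at a=5 m (b=L-a=5):
  R_A = M₀/L = (-14)/10 = -7/5 kN
  R_B = -M₀/L = -(-14)/10 = 7/5 kN
Superposition: R_A = 118/5 kN, R_B = 132/5 kN

R_A = 118/5 kN, R_B = 132/5 kN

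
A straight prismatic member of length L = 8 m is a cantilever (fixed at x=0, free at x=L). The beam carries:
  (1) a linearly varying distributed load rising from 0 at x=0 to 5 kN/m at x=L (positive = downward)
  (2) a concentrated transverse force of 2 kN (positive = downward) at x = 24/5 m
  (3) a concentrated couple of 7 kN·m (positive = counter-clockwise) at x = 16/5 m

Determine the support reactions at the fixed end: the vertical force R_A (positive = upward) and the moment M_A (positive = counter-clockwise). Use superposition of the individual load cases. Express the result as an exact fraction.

R_A = 22 kN, M_A = 1639/15 kN·m

Load 1 — triangular load w₀=5 kN/m (0→w₀ over full span):
  R_A = w₀L/2 = 5·8/2 = 20 kN
  M_A = w₀L²/3 = 5·8²/3 = 320/3 kN·m
Load 2 — point force P=2 kN at a=24/5 m (b=L-a=16/5):
  R_A = P = 2 kN
  M_A = Pa = 2·(24/5) = 48/5 kN·m
Load 3 — applied couple M₀=7 kN·m at a=16/5 m (b=L-a=24/5):
  R_A = 0 kN
  M_A = -M₀ = -7 kN·m
Superposition: R_A = 22 kN, M_A = 1639/15 kN·m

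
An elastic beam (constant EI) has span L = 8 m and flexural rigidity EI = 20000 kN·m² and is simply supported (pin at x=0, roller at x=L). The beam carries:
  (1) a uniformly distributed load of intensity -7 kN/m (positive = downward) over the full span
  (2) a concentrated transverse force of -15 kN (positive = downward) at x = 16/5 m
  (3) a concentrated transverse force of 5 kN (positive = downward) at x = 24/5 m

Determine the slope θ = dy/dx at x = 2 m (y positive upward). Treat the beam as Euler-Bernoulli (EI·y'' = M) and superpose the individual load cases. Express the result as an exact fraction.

θ(2) = 4957/750000 rad

Load 1 — uniform load w=-7 kN/m over full span:
  θ_1 = -w(L³-6Lx²+4x³)/(24EI) = -(-7)·(8³-6·8·2²+4·2³)/(24·20000) = 77/15000 rad
Load 2 — point force P=-15 kN at a=16/5 m (b=L-a=24/5):
  θ_2 = -Pb(L²-b²-3x²)/(6LEI)  [x≤a] = -(-15)·(24/5)·(8²-(24/5)²-3·2²)/(6·8·20000) = 543/250000 rad
Load 3 — point force P=5 kN at a=24/5 m (b=L-a=16/5):
  θ_3 = -Pb(L²-b²-3x²)/(6LEI)  [x≤a] = -5·(16/5)·(8²-(16/5)²-3·2²)/(6·8·20000) = -87/125000 rad
Superposition: θ = Σ θ_i = 4957/750000 rad ≈ 0.006609 rad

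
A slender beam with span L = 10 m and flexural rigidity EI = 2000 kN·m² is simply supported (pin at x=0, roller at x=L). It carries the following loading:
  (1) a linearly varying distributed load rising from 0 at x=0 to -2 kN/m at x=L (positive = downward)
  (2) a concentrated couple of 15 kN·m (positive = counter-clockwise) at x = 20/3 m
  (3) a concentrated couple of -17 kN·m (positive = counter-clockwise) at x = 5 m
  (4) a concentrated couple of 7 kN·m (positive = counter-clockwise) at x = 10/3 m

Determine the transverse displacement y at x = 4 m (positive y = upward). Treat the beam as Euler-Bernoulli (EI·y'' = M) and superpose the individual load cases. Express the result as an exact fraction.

Load 1 — triangular load w₀=-2 kN/m (0→w₀ over full span):
  y_1 = -w₀x(7L⁴-10L²x²+3x⁴)/(360LEI) = -(-2)·4·(7·10⁴-10·10²·4²+3·4⁴)/(360·10·2000) = 1141/18750 m
Load 2 — applied couple M₀=15 kN·m at a=20/3 m (b=L-a=10/3):
  y_2 = (M₀x³/(6L)+C₁x)/EI  [x≤a] with C₁=M₀(3b²-L²)/(6L)=-50/3 = (15·4³/(6·10)+(-50/3)·4)/2000 = -19/750 m
Load 3 — applied couple M₀=-17 kN·m at a=5 m (b=L-a=5):
  y_3 = (M₀x³/(6L)+C₁x)/EI  [x≤a] with C₁=M₀(3b²-L²)/(6L)=85/12 = ((-17)·4³/(6·10)+(85/12)·4)/2000 = 51/10000 m
Load 4 — applied couple M₀=7 kN·m at a=10/3 m (b=L-a=20/3):
  y_4 = (M₀x³/(6L)-M₀(x-a)²/2+C₁x)/EI  [x>a] with C₁=M₀(3b²-L²)/(6L)=35/9 = (7·4³/(6·10)-7·(4-(10/3))²/2+(35/9)·4)/2000 = 161/15000 m
Superposition: y = Σ y_i = 7703/150000 m ≈ 0.051353 m

y(4) = 7703/150000 m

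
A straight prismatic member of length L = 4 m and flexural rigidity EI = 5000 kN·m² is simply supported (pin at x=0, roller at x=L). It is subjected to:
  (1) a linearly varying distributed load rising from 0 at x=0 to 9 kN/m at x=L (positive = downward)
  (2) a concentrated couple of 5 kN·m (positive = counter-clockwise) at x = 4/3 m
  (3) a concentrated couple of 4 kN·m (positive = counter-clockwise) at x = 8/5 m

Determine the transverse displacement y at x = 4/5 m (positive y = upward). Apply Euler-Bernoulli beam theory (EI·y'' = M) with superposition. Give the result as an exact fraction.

Load 1 — triangular load w₀=9 kN/m (0→w₀ over full span):
  y_1 = -w₀x(7L⁴-10L²x²+3x⁴)/(360LEI) = -9·(4/5)·(7·4⁴-10·4²·(4/5)²+3·(4/5)⁴)/(360·4·5000) = -16512/9765625 m
Load 2 — applied couple M₀=5 kN·m at a=4/3 m (b=L-a=8/3):
  y_2 = (M₀x³/(6L)+C₁x)/EI  [x≤a] with C₁=M₀(3b²-L²)/(6L)=10/9 = (5·(4/5)³/(6·4)+(10/9)·(4/5))/5000 = 28/140625 m
Load 3 — applied couple M₀=4 kN·m at a=8/5 m (b=L-a=12/5):
  y_3 = (M₀x³/(6L)+C₁x)/EI  [x≤a] with C₁=M₀(3b²-L²)/(6L)=16/75 = (4·(4/5)³/(6·4)+(16/75)·(4/5))/5000 = 4/78125 m
Superposition: y = Σ y_i = -126608/87890625 m ≈ -0.001441 m

y(4/5) = -126608/87890625 m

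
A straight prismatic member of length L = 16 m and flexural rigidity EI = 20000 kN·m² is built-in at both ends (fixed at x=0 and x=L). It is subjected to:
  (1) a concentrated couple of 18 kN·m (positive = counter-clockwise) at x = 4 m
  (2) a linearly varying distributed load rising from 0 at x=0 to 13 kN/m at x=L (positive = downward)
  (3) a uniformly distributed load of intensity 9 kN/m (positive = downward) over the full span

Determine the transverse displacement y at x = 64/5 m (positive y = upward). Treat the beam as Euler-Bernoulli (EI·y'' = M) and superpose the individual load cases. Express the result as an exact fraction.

Load 1 — applied couple M₀=18 kN·m at a=4 m (b=L-a=12):
  y_1 = (R_Ax³/6 - M_Ax²/2 - M₀(x-a)²/2)/EI  [x>a] with R_A=81/64, M_A=-27/8 = ((81/64)·(64/5)³/6 - (-27/8)·(64/5)²/2 - 18·((64/5)-4)²/2)/20000 = 171/156250 m
Load 2 — triangular load w₀=13 kN/m (0→w₀ over full span):
  y_2 = -w₀x²(L-x)²(x+2L)/(120LEI) = -13·(64/5)²·(16-(64/5))²·((64/5)+2·16)/(120·16·20000) = -745472/29296875 m
Load 3 — uniform load w=9 kN/m over full span:
  y_3 = -wx²(L-x)²/(24EI) = -9·(64/5)²·(16-(64/5))²/(24·20000) = -12288/390625 m
Superposition: y = Σ y_i = -3270019/58593750 m ≈ -0.055808 m

y(64/5) = -3270019/58593750 m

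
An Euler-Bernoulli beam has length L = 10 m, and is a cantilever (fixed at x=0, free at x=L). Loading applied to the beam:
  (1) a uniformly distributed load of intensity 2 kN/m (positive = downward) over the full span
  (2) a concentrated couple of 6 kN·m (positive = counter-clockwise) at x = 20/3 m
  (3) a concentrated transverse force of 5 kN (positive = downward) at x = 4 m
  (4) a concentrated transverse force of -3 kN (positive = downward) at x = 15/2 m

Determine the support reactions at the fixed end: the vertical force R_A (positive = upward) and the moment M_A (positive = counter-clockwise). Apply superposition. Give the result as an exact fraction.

Load 1 — uniform load w=2 kN/m over full span:
  R_A = wL = 2·10 = 20 kN
  M_A = wL²/2 = 2·10²/2 = 100 kN·m
Load 2 — applied couple M₀=6 kN·m at a=20/3 m (b=L-a=10/3):
  R_A = 0 kN
  M_A = -M₀ = -6 kN·m
Load 3 — point force P=5 kN at a=4 m (b=L-a=6):
  R_A = P = 5 kN
  M_A = Pa = 5·4 = 20 kN·m
Load 4 — point force P=-3 kN at a=15/2 m (b=L-a=5/2):
  R_A = P = (-3) = -3 kN
  M_A = Pa = (-3)·(15/2) = -45/2 kN·m
Superposition: R_A = 22 kN, M_A = 183/2 kN·m

R_A = 22 kN, M_A = 183/2 kN·m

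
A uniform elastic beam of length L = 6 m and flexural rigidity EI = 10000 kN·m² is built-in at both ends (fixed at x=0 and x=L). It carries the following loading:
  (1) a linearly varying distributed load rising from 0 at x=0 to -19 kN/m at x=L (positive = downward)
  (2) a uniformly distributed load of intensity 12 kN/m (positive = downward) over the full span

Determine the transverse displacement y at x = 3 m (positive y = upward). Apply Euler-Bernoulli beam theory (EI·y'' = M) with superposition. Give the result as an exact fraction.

y(3) = -27/32000 m

Load 1 — triangular load w₀=-19 kN/m (0→w₀ over full span):
  y_1 = -w₀x²(L-x)²(x+2L)/(120LEI) = -(-19)·3²·(6-3)²·(3+2·6)/(120·6·10000) = 513/160000 m
Load 2 — uniform load w=12 kN/m over full span:
  y_2 = -wx²(L-x)²/(24EI) = -12·3²·(6-3)²/(24·10000) = -81/20000 m
Superposition: y = Σ y_i = -27/32000 m ≈ -0.000844 m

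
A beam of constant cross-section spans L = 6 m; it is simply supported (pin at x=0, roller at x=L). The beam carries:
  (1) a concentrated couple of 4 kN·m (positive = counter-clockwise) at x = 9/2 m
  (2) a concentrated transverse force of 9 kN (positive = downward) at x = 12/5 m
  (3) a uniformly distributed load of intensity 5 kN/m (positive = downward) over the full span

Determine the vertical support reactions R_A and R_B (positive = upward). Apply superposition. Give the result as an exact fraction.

R_A = 316/15 kN, R_B = 269/15 kN

Load 1 — applied couple M₀=4 kN·m at a=9/2 m (b=L-a=3/2):
  R_A = M₀/L = 4/6 = 2/3 kN
  R_B = -M₀/L = -4/6 = -2/3 kN
Load 2 — point force P=9 kN at a=12/5 m (b=L-a=18/5):
  R_A = Pb/L = 9·(18/5)/6 = 27/5 kN
  R_B = Pa/L = 9·(12/5)/6 = 18/5 kN
Load 3 — uniform load w=5 kN/m over full span:
  R_A = wL/2 = 5·6/2 = 15 kN
  R_B = wL/2 = 5·6/2 = 15 kN
Superposition: R_A = 316/15 kN, R_B = 269/15 kN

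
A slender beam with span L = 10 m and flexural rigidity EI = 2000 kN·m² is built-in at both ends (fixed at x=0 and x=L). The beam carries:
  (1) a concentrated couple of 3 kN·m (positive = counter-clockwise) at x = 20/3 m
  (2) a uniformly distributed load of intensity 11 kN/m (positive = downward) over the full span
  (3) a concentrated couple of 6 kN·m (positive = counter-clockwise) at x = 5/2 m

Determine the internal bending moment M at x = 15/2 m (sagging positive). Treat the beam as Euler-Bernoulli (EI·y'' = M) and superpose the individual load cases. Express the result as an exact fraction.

M(15/2) = 511/48 kN·m

Load 1 — applied couple M₀=3 kN·m at a=20/3 m (b=L-a=10/3):
  M_1 = R_Ax - M_A - M₀  [x>a] with R_A=2/5, M_A=1 = (2/5)·(15/2) - 1 - 3 = -1 kN·m
Load 2 — uniform load w=11 kN/m over full span:
  M_2 = wLx/2 - wL²/12 - wx²/2 = 11·10·(15/2)/2 - 11·10²/12 - 11·(15/2)²/2 = 275/24 kN·m
Load 3 — applied couple M₀=6 kN·m at a=5/2 m (b=L-a=15/2):
  M_3 = R_Ax - M_A - M₀  [x>a] with R_A=27/40, M_A=-9/8 = (27/40)·(15/2) - (-9/8) - 6 = 3/16 kN·m
Superposition: M = Σ M_i = 511/48 kN·m ≈ 10.645833 kN·m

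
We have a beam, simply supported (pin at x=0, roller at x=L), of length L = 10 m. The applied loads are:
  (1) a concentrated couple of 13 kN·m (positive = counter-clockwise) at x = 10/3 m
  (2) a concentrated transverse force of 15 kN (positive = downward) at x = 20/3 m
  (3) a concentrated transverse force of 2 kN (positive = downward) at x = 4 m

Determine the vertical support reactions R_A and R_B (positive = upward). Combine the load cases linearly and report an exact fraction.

Load 1 — applied couple M₀=13 kN·m at a=10/3 m (b=L-a=20/3):
  R_A = M₀/L = 13/10 kN
  R_B = -M₀/L = -13/10 kN
Load 2 — point force P=15 kN at a=20/3 m (b=L-a=10/3):
  R_A = Pb/L = 15·(10/3)/10 = 5 kN
  R_B = Pa/L = 15·(20/3)/10 = 10 kN
Load 3 — point force P=2 kN at a=4 m (b=L-a=6):
  R_A = Pb/L = 2·6/10 = 6/5 kN
  R_B = Pa/L = 2·4/10 = 4/5 kN
Superposition: R_A = 15/2 kN, R_B = 19/2 kN

R_A = 15/2 kN, R_B = 19/2 kN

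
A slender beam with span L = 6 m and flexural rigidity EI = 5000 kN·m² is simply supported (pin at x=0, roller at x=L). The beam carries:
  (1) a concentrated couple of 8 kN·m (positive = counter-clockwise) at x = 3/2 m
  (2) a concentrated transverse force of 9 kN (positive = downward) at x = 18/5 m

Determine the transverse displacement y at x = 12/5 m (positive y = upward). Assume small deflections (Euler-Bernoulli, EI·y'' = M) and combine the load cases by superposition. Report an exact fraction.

Load 1 — applied couple M₀=8 kN·m at a=3/2 m (b=L-a=9/2):
  y_1 = (M₀x³/(6L)-M₀(x-a)²/2+C₁x)/EI  [x>a] with C₁=M₀(3b²-L²)/(6L)=11/2 = (8·(12/5)³/(6·6)-8·((12/5)-(3/2))²/2+(11/2)·(12/5))/5000 = 1629/625000 m
Load 2 — point force P=9 kN at a=18/5 m (b=L-a=12/5):
  y_2 = -Pbx(L²-b²-x²)/(6LEI)  [x≤a] = -9·(12/5)·(12/5)·(6²-(12/5)²-(12/5)²)/(6·6·5000) = -2754/390625 m
Superposition: y = Σ y_i = -13887/3125000 m ≈ -0.004444 m

y(12/5) = -13887/3125000 m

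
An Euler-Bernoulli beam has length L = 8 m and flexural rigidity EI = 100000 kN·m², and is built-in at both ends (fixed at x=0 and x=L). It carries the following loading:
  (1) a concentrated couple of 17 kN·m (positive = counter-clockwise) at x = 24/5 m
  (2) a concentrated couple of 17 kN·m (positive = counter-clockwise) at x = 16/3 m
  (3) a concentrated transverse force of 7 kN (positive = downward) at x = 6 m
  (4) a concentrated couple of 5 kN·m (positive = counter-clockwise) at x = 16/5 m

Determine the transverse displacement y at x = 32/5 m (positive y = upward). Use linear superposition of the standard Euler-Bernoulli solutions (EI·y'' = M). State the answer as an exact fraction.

y(32/5) = -42373/703125000 m

Load 1 — applied couple M₀=17 kN·m at a=24/5 m (b=L-a=16/5):
  y_1 = (R_Ax³/6 - M_Ax²/2 - M₀(x-a)²/2)/EI  [x>a] with R_A=153/50, M_A=136/25 = ((153/50)·(32/5)³/6 - (136/25)·(32/5)²/2 - 17·((32/5)-(24/5))²/2)/100000 = 51/9765625 m
Load 2 — applied couple M₀=17 kN·m at a=16/3 m (b=L-a=8/3):
  y_2 = (R_Ax³/6 - M_Ax²/2 - M₀(x-a)²/2)/EI  [x>a] with R_A=17/6, M_A=17/3 = ((17/6)·(32/5)³/6 - (17/3)·(32/5)²/2 - 17·((32/5)-(16/3))²/2)/100000 = -68/3515625 m
Load 3 — point force P=7 kN at a=6 m (b=L-a=2):
  y_3 = -Pa²(L-x)²(3bL-(3b+a)(L-x))/(6L³EI)  [x>a] = -7·6²·(8-(32/5))²·(3·2·8-(3·2+6)·(8-(32/5)))/(6·8³·100000) = -189/3125000 m
Load 4 — applied couple M₀=5 kN·m at a=16/5 m (b=L-a=24/5):
  y_4 = (R_Ax³/6 - M_Ax²/2 - M₀(x-a)²/2)/EI  [x>a] with R_A=9/10, M_A=3/5 = ((9/10)·(32/5)³/6 - (3/5)·(32/5)²/2 - 5·((32/5)-(16/5))²/2)/100000 = 28/1953125 m
Superposition: y = Σ y_i = -42373/703125000 m ≈ -0.000060 m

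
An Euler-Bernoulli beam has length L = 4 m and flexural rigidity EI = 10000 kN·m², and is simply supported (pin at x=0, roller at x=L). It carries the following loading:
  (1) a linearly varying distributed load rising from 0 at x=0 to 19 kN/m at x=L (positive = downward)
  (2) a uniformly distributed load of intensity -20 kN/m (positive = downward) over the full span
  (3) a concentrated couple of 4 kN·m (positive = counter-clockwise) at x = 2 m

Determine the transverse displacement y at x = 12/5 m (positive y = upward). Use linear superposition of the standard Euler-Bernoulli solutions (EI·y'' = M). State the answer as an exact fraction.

y(12/5) = 97141/29296875 m

Load 1 — triangular load w₀=19 kN/m (0→w₀ over full span):
  y_1 = -w₀x(7L⁴-10L²x²+3x⁴)/(360LEI) = -19·(12/5)·(7·4⁴-10·4²·(12/5)²+3·(12/5)⁴)/(360·4·10000) = -89984/29296875 m
Load 2 — uniform load w=-20 kN/m over full span:
  y_2 = -wx(L³-2Lx²+x³)/(24EI) = -(-20)·(12/5)·(4³-2·4·(12/5)²+(12/5)³)/(24·10000) = 496/78125 m
Load 3 — applied couple M₀=4 kN·m at a=2 m (b=L-a=2):
  y_3 = (M₀x³/(6L)-M₀(x-a)²/2+C₁x)/EI  [x>a] with C₁=M₀(3b²-L²)/(6L)=-2/3 = (4·(12/5)³/(6·4)-4·((12/5)-2)²/2+(-2/3)·(12/5))/10000 = 3/78125 m
Superposition: y = Σ y_i = 97141/29296875 m ≈ 0.003316 m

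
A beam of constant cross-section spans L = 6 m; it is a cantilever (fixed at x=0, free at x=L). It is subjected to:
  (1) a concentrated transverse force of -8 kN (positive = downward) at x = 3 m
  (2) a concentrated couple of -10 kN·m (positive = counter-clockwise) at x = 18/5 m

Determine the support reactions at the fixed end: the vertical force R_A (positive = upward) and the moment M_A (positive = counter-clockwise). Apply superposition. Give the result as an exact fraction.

Load 1 — point force P=-8 kN at a=3 m (b=L-a=3):
  R_A = P = (-8) = -8 kN
  M_A = Pa = (-8)·3 = -24 kN·m
Load 2 — applied couple M₀=-10 kN·m at a=18/5 m (b=L-a=12/5):
  R_A = 0 kN
  M_A = -M₀ = -(-10) = 10 kN·m
Superposition: R_A = -8 kN, M_A = -14 kN·m

R_A = -8 kN, M_A = -14 kN·m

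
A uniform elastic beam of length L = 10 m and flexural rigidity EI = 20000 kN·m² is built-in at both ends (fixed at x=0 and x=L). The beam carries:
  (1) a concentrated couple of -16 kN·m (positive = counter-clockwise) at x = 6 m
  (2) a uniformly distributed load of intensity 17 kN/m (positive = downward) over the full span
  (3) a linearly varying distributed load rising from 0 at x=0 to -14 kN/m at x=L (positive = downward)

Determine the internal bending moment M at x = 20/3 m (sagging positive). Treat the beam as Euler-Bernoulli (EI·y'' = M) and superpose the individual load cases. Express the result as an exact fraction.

Load 1 — applied couple M₀=-16 kN·m at a=6 m (b=L-a=4):
  M_1 = R_Ax - M_A - M₀  [x>a] with R_A=-288/125, M_A=-128/25 = (-288/125)·(20/3) - (-128/25) - (-16) = 144/25 kN·m
Load 2 — uniform load w=17 kN/m over full span:
  M_2 = wLx/2 - wL²/12 - wx²/2 = 17·10·(20/3)/2 - 17·10²/12 - 17·(20/3)²/2 = 425/9 kN·m
Load 3 — triangular load w₀=-14 kN/m (0→w₀ over full span):
  M_3 = 3w₀Lx/20 - w₀L²/30 - w₀x³/(6L) = 3·(-14)·10·(20/3)/20 - (-14)·10²/30 - (-14)·(20/3)³/(6·10) = -1960/81 kN·m
Superposition: M = Σ M_i = 58289/2025 kN·m ≈ 28.784691 kN·m

M(20/3) = 58289/2025 kN·m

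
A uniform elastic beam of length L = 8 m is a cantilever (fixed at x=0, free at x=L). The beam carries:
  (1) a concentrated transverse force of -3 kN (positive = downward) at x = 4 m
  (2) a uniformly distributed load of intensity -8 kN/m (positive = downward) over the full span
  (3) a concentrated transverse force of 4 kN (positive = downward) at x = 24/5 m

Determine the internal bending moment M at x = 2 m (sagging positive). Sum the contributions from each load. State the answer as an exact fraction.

M(2) = 694/5 kN·m

Load 1 — point force P=-3 kN at a=4 m (b=L-a=4):
  M_1 = -P(a-x)  [x≤a] = -(-3)·(4-2) = 6 kN·m
Load 2 — uniform load w=-8 kN/m over full span:
  M_2 = -w(L-x)²/2 = -(-8)·(8-2)²/2 = 144 kN·m
Load 3 — point force P=4 kN at a=24/5 m (b=L-a=16/5):
  M_3 = -P(a-x)  [x≤a] = -4·((24/5)-2) = -56/5 kN·m
Superposition: M = Σ M_i = 694/5 kN·m ≈ 138.800000 kN·m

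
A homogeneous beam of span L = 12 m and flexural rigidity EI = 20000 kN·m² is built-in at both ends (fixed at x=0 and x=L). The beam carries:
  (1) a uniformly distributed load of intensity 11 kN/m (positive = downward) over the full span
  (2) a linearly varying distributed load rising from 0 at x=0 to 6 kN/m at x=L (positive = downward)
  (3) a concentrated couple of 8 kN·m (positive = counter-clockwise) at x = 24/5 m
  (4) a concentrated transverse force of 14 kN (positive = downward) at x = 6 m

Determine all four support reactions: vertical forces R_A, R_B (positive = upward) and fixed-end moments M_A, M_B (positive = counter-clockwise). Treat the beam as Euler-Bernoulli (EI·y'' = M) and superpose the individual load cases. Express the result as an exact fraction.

R_A = 2119/25 kN, M_A = 4569/25 kN·m, R_B = 2431/25 kN, M_B = -4841/25 kN·m

Load 1 — uniform load w=11 kN/m over full span:
  R_A = wL/2 = 11·12/2 = 66 kN
  M_A = wL²/12 = 11·12²/12 = 132 kN·m
  R_B = wL/2 = 11·12/2 = 66 kN
  M_B = -wL²/12 = -11·12²/12 = -132 kN·m
Load 2 — triangular load w₀=6 kN/m (0→w₀ over full span):
  R_A = 3w₀L/20 = 3·6·12/20 = 54/5 kN
  M_A = w₀L²/30 = 6·12²/30 = 144/5 kN·m
  R_B = 7w₀L/20 = 7·6·12/20 = 126/5 kN
  M_B = -w₀L²/20 = -6·12²/20 = -216/5 kN·m
Load 3 — applied couple M₀=8 kN·m at a=24/5 m (b=L-a=36/5):
  R_A = 6M₀ab/L³ = 6·8·(24/5)·(36/5)/12³ = 24/25 kN
  M_A = M₀b(2a-b)/L² = 8·(36/5)·(2·(24/5)-(36/5))/12² = 24/25 kN·m
  R_B = -6M₀ab/L³ = -6·8·(24/5)·(36/5)/12³ = -24/25 kN
  M_B = M₀a(2b-a)/L² = 8·(24/5)·(2·(36/5)-(24/5))/12² = 64/25 kN·m
Load 4 — point force P=14 kN at a=6 m (b=L-a=6):
  R_A = Pb²(3a+b)/L³ = 14·6²·(3·6+6)/12³ = 7 kN
  M_A = Pab²/L² = 14·6·6²/12² = 21 kN·m
  R_B = Pa²(a+3b)/L³ = 14·6²·(6+3·6)/12³ = 7 kN
  M_B = -Pa²b/L² = -14·6²·6/12² = -21 kN·m
Superposition: R_A = 2119/25 kN, M_A = 4569/25 kN·m, R_B = 2431/25 kN, M_B = -4841/25 kN·m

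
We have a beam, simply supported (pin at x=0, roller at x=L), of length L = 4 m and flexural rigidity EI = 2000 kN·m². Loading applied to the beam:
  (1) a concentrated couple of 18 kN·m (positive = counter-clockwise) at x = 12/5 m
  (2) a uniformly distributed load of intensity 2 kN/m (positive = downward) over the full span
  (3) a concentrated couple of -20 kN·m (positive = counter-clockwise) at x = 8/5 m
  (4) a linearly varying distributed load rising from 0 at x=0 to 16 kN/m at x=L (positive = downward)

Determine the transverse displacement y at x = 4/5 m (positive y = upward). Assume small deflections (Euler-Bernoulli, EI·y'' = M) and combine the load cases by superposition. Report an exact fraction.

y(4/5) = -24294/1953125 m

Load 1 — applied couple M₀=18 kN·m at a=12/5 m (b=L-a=8/5):
  y_1 = (M₀x³/(6L)+C₁x)/EI  [x≤a] with C₁=M₀(3b²-L²)/(6L)=-156/25 = (18·(4/5)³/(6·4)+(-156/25)·(4/5))/2000 = -36/15625 m
Load 2 — uniform load w=2 kN/m over full span:
  y_2 = -wx(L³-2Lx²+x³)/(24EI) = -2·(4/5)·(4³-2·4·(4/5)²+(4/5)³)/(24·2000) = -464/234375 m
Load 3 — applied couple M₀=-20 kN·m at a=8/5 m (b=L-a=12/5):
  y_3 = (M₀x³/(6L)+C₁x)/EI  [x≤a] with C₁=M₀(3b²-L²)/(6L)=-16/15 = ((-20)·(4/5)³/(6·4)+(-16/15)·(4/5))/2000 = -2/3125 m
Load 4 — triangular load w₀=16 kN/m (0→w₀ over full span):
  y_4 = -w₀x(7L⁴-10L²x²+3x⁴)/(360LEI) = -16·(4/5)·(7·4⁴-10·4²·(4/5)²+3·(4/5)⁴)/(360·4·2000) = -44032/5859375 m
Superposition: y = Σ y_i = -24294/1953125 m ≈ -0.012439 m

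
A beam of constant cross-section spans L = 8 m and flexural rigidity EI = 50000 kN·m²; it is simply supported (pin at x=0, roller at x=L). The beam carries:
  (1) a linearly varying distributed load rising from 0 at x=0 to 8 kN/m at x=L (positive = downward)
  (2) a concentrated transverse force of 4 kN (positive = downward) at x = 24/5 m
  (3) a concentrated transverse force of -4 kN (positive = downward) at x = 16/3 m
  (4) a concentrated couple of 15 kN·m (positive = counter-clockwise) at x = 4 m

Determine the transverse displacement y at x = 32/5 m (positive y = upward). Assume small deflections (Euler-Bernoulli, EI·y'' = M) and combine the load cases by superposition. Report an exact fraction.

Load 1 — triangular load w₀=8 kN/m (0→w₀ over full span):
  y_1 = -w₀x(7L⁴-10L²x²+3x⁴)/(360LEI) = -8·(32/5)·(7·8⁴-10·8²·(32/5)²+3·(32/5)⁴)/(360·8·50000) = -130048/48828125 m
Load 2 — point force P=4 kN at a=24/5 m (b=L-a=16/5):
  y_2 = -Pa(L-x)(2Lx-a²-x²)/(6LEI)  [x>a] = -4·(24/5)·(8-(32/5))·(2·8·(32/5)-(24/5)²-(32/5)²)/(6·8·50000) = -192/390625 m
Load 3 — point force P=-4 kN at a=16/3 m (b=L-a=8/3):
  y_3 = -Pa(L-x)(2Lx-a²-x²)/(6LEI)  [x>a] = -(-4)·(16/3)·(8-(32/5))·(2·8·(32/5)-(16/3)²-(32/5)²)/(6·8·50000) = 14848/31640625 m
Load 4 — applied couple M₀=15 kN·m at a=4 m (b=L-a=4):
  y_4 = (M₀x³/(6L)-M₀(x-a)²/2+C₁x)/EI  [x>a] with C₁=M₀(3b²-L²)/(6L)=-5 = (15·(32/5)³/(6·8)-15·((32/5)-4)²/2+(-5)·(32/5))/50000 = 21/156250 m
Superposition: y = Σ y_i = -20180651/7910156250 m ≈ -0.002551 m

y(32/5) = -20180651/7910156250 m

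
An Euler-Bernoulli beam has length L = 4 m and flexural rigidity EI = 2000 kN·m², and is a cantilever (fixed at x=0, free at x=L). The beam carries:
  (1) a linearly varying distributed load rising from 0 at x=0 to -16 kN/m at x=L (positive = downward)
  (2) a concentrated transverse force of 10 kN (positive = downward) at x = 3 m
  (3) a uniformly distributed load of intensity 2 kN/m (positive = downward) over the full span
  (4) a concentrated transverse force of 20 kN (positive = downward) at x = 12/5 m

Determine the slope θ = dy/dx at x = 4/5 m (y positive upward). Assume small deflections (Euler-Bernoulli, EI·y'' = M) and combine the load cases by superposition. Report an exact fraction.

θ(4/5) = -1199/468750 rad

Load 1 — triangular load w₀=-16 kN/m (0→w₀ over full span):
  θ_1 = (w₀Lx²/4-w₀L²x/3-w₀x⁴/(24L))/EI = ((-16)·4·(4/5)²/4-(-16)·4²·(4/5)/3-(-16)·(4/5)⁴/(24·4))/2000 = 6808/234375 rad
Load 2 — point force P=10 kN at a=3 m (b=L-a=1):
  θ_2 = -Px(2a-x)/(2EI)  [x≤a] = -10·(4/5)·(2·3-(4/5))/(2·2000) = -13/1250 rad
Load 3 — uniform load w=2 kN/m over full span:
  θ_3 = -wx(x²-3Lx+3L²)/(6EI) = -2·(4/5)·((4/5)²-3·4·(4/5)+3·4²)/(6·2000) = -244/46875 rad
Load 4 — point force P=20 kN at a=12/5 m (b=L-a=8/5):
  θ_4 = -Px(2a-x)/(2EI)  [x≤a] = -20·(4/5)·(2·(12/5)-(4/5))/(2·2000) = -2/125 rad
Superposition: θ = Σ θ_i = -1199/468750 rad ≈ -0.002558 rad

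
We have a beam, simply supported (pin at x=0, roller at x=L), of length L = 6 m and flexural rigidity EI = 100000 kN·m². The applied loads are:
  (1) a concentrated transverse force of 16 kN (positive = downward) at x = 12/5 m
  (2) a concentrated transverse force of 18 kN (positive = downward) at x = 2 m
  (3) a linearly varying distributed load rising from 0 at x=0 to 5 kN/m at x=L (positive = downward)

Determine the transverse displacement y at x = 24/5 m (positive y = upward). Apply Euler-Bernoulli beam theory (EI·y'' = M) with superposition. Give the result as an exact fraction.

Load 1 — point force P=16 kN at a=12/5 m (b=L-a=18/5):
  y_1 = -Pa(L-x)(2Lx-a²-x²)/(6LEI)  [x>a] = -16·(12/5)·(6-(24/5))·(2·6·(24/5)-(12/5)²-(24/5)²)/(6·6·100000) = -144/390625 m
Load 2 — point force P=18 kN at a=2 m (b=L-a=4):
  y_2 = -Pa(L-x)(2Lx-a²-x²)/(6LEI)  [x>a] = -18·2·(6-(24/5))·(2·6·(24/5)-2²-(24/5)²)/(6·6·100000) = -573/1562500 m
Load 3 — triangular load w₀=5 kN/m (0→w₀ over full span):
  y_3 = -w₀x(7L⁴-10L²x²+3x⁴)/(360LEI) = -5·(24/5)·(7·6⁴-10·6²·(24/5)²+3·(24/5)⁴)/(360·6·100000) = -10287/39062500 m
Superposition: y = Σ y_i = -9753/9765625 m ≈ -0.000999 m

y(24/5) = -9753/9765625 m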